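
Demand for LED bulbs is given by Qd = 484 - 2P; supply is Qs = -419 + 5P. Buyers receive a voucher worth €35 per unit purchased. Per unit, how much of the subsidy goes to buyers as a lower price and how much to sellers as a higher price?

Buyers gain €25 per unit; sellers gain €10 per unit

Pre-subsidy: 484 - 2P = -419 + 5P gives P* = 129, Q* = 226.
With the rebate, buyers effectively pay Pb = Ps − 35, where Ps is the price sellers receive.
Demand in terms of Ps becomes Qd = 484 − 2(Ps − 35) = 554 - 2Ps. Setting this equal to supply: 554 - 2Ps = -419 + 5Ps, so Ps = 139.
Buyers pay Pb = 139 − 35 = 104; Q' = -419 + 5·139 = 276.
Buyers' price falls by P* − Pb = 129 − 104 = 25; sellers' price rises by Ps − P* = 139 − 129 = 10.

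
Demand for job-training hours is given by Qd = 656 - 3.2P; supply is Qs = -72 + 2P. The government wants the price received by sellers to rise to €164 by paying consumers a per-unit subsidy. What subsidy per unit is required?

At a seller price of 164, quantity supplied is -72 + 2·164 = 256.
Buyers absorb 256 only when they pay Pb with 656 − 3.2·Pb = 256, i.e. Pb = 125.
s = Ps − Pb = 164 − 125 = 39.

Required subsidy s = €39 per unit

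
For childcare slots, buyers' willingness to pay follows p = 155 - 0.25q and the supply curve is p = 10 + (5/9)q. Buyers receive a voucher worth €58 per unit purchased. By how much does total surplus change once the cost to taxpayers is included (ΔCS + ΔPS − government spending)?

Net change in total surplus = -€2088

Pre-subsidy: 155 - 0.25q = 10 + (5/9)q gives q* = 180 and p* = 110.
With the rebate, buyers effectively pay pb = ps − 58, where ps is the price sellers receive.
On the curves, pb = 155 - 0.25q and ps = 10 + (5/9)q; the wedge ps − pb = 58 gives 10 + (5/9)q − (155 - 0.25q) = 58, so q' = 252.
Then pb = 155 − 0.25·252 = 92 and ps = 10 + (5/9)·252 = 150.
ΔCS = ½(180 + 252)(110 − 92) = 3888; ΔPS = ½(180 + 252)(150 − 110) = 8640.
Government spending = 58 × 252 = 14616.
Net change = 3888 + 8640 − 14616 = -2088. The loss equals the DWL triangle ½·58·72.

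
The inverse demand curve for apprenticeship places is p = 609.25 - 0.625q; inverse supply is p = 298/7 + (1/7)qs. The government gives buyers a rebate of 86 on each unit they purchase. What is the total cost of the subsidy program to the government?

Government cost = 73100

Pre-subsidy: 609.25 - 0.625q = 298/7 + (1/7)q gives q* = 738 and p* = 148.
With the rebate, buyers effectively pay pb = ps − 86, where ps is the price sellers receive.
On the curves, pb = 609.25 - 0.625q and ps = 298/7 + (1/7)q; the wedge ps − pb = 86 gives 298/7 + (1/7)q − (609.25 - 0.625q) = 86, so q' = 850.
Then pb = 609.25 − 0.625·850 = 78 and ps = 298/7 + (1/7)·850 = 164.
Government outlay = subsidy × quantity = 86 × 850 = 73100.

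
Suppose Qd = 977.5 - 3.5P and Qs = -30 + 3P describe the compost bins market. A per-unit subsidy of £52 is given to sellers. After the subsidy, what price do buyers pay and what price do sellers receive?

Buyers pay £131; sellers receive £183

Pre-subsidy: 977.5 - 3.5P = -30 + 3P gives P* = 155, Q* = 435.
With the subsidy, sellers receive Ps = Pb + 52 for each unit, where Pb is the price buyers pay.
Supply in terms of Pb becomes Qs = -30 + 3(Pb + 52) = 126 + 3Pb. Setting this equal to demand: 977.5 - 3.5Pb = 126 + 3Pb, so Pb = 131.
Sellers receive Ps = 131 + 52 = 183; Q' = 977.5 − 3.5·131 = 519.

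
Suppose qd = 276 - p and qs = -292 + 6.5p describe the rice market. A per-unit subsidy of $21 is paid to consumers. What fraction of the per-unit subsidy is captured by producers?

Pre-subsidy: 276 - p = -292 + 6.5p gives p* = 1136/15, q* = 3004/15.
With the rebate, buyers effectively pay pb = ps − 21, where ps is the price sellers receive.
Demand in terms of ps becomes qd = 276 − 1(ps − 21) = 297 - ps. Setting this equal to supply: 297 - ps = -292 + 6.5ps, so ps = 1178/15.
Buyers pay pb = 1178/15 − 21 = 863/15; q' = -292 + 6.5·(1178/15) = 3277/15.
Buyers' price falls by p* − pb = 1136/15 − 863/15 = 18.2; sellers' price rises by ps − p* = 1178/15 − 1136/15 = 2.8.
So producers capture 2.8/21 = 2/15 of each unit of subsidy.

Producer share = 2/15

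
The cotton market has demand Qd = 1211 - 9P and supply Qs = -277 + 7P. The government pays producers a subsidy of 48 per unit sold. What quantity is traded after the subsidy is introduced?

Pre-subsidy: 1211 - 9P = -277 + 7P gives P* = 93, Q* = 374.
With the subsidy, sellers receive Ps = Pb + 48 for each unit, where Pb is the price buyers pay.
Supply in terms of Pb becomes Qs = -277 + 7(Pb + 48) = 59 + 7Pb. Setting this equal to demand: 1211 - 9Pb = 59 + 7Pb, so Pb = 72.
Sellers receive Ps = 72 + 48 = 120; Q' = 1211 − 9·72 = 563.

Q' = 563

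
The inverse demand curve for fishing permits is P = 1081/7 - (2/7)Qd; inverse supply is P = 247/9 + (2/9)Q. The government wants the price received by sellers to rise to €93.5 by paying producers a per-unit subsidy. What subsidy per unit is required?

Required subsidy s = €24 per unit

At a seller price of 93.5, quantity supplied is -123.5 + 4.5·93.5 = 297.25.
Buyers absorb 297.25 only when they pay Pb = 1081/7 − (2/7)·297.25 = 69.5.
s = Ps − Pb = 93.5 − 69.5 = 24.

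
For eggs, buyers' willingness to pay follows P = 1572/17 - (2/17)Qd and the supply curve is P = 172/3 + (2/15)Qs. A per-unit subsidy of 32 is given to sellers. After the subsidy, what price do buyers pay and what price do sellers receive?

Pre-subsidy: 1572/17 - (2/17)Q = 172/3 + (2/15)Q gives Q* = 140 and P* = 76.
With the subsidy, sellers receive Ps = Pb + 32 for each unit, where Pb is the price buyers pay.
On the curves, Pb = 1572/17 - (2/17)Q and Ps = 172/3 + (2/15)Q; the wedge Ps − Pb = 32 gives 172/3 + (2/15)Q − (1572/17 - (2/17)Q) = 32, so Q' = 267.5.
Then Pb = 1572/17 − (2/17)·267.5 = 61 and Ps = 172/3 + (2/15)·267.5 = 93.

Buyers pay 61; sellers receive 93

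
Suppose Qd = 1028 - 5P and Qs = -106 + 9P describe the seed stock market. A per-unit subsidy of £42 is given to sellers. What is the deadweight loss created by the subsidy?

Pre-subsidy: 1028 - 5P = -106 + 9P gives P* = 81, Q* = 623.
With the subsidy, sellers receive Ps = Pb + 42 for each unit, where Pb is the price buyers pay.
Supply in terms of Pb becomes Qs = -106 + 9(Pb + 42) = 272 + 9Pb. Setting this equal to demand: 1028 - 5Pb = 272 + 9Pb, so Pb = 54.
Sellers receive Ps = 54 + 42 = 96; Q' = 1028 − 5·54 = 758.
The subsidy expands output by 758 − 623 = 135 past the efficient level; on those units the gap between marginal cost and willingness to pay runs from 0 up to 42.
DWL = ½ × 42 × 135 = 2835.

Deadweight loss = £2835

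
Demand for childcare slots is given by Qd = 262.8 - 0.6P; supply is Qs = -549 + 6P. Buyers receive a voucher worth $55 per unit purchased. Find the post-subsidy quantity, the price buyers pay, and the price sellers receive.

Pre-subsidy: 262.8 - 0.6P = -549 + 6P gives P* = 123, Q* = 189.
With the rebate, buyers effectively pay Pb = Ps − 55, where Ps is the price sellers receive.
Demand in terms of Ps becomes Qd = 262.8 − 0.6(Ps − 55) = 295.8 - 0.6Ps. Setting this equal to supply: 295.8 - 0.6Ps = -549 + 6Ps, so Ps = 128.
Buyers pay Pb = 128 − 55 = 73; Q' = -549 + 6·128 = 219.

Q' = 219; buyers pay $73; sellers receive $128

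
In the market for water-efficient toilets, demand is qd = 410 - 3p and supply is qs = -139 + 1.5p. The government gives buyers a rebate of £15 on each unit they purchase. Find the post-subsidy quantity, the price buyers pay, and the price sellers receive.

q' = 59; buyers pay £117; sellers receive £132

Pre-subsidy: 410 - 3p = -139 + 1.5p gives p* = 122, q* = 44.
With the rebate, buyers effectively pay pb = ps − 15, where ps is the price sellers receive.
Demand in terms of ps becomes qd = 410 − 3(ps − 15) = 455 - 3ps. Setting this equal to supply: 455 - 3ps = -139 + 1.5ps, so ps = 132.
Buyers pay pb = 132 − 15 = 117; q' = -139 + 1.5·132 = 59.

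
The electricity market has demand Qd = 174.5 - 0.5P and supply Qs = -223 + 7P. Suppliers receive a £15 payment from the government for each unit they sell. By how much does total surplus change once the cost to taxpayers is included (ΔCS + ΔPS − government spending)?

Net change in total surplus = -£52.5

Pre-subsidy: 174.5 - 0.5P = -223 + 7P gives P* = 53, Q* = 148.
With the subsidy, sellers receive Ps = Pb + 15 for each unit, where Pb is the price buyers pay.
Supply in terms of Pb becomes Qs = -223 + 7(Pb + 15) = -118 + 7Pb. Setting this equal to demand: 174.5 - 0.5Pb = -118 + 7Pb, so Pb = 39.
Sellers receive Ps = 39 + 15 = 54; Q' = 174.5 − 0.5·39 = 155.
ΔCS = ½(148 + 155)(53 − 39) = 2121; ΔPS = ½(148 + 155)(54 − 53) = 151.5.
Government spending = 15 × 155 = 2325.
Net change = 2121 + 151.5 − 2325 = -52.5. The loss equals the DWL triangle ½·15·7.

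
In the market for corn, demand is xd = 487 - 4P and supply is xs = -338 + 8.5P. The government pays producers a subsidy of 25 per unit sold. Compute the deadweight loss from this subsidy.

Deadweight loss = 850

Pre-subsidy: 487 - 4P = -338 + 8.5P gives P* = 66, x* = 223.
With the subsidy, sellers receive Ps = Pb + 25 for each unit, where Pb is the price buyers pay.
Supply in terms of Pb becomes xs = -338 + 8.5(Pb + 25) = -125.5 + 8.5Pb. Setting this equal to demand: 487 - 4Pb = -125.5 + 8.5Pb, so Pb = 49.
Sellers receive Ps = 49 + 25 = 74; x' = 487 − 4·49 = 291.
The subsidy expands output by 291 − 223 = 68 past the efficient level; on those units the gap between marginal cost and willingness to pay runs from 0 up to 25.
DWL = ½ × 25 × 68 = 850.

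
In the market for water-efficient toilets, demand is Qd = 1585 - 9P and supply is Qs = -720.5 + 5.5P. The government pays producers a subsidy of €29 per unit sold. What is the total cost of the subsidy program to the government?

Government cost = €7337

Pre-subsidy: 1585 - 9P = -720.5 + 5.5P gives P* = 159, Q* = 154.
With the subsidy, sellers receive Ps = Pb + 29 for each unit, where Pb is the price buyers pay.
Supply in terms of Pb becomes Qs = -720.5 + 5.5(Pb + 29) = -561 + 5.5Pb. Setting this equal to demand: 1585 - 9Pb = -561 + 5.5Pb, so Pb = 148.
Sellers receive Ps = 148 + 29 = 177; Q' = 1585 − 9·148 = 253.
Government outlay = subsidy × quantity = 29 × 253 = 7337.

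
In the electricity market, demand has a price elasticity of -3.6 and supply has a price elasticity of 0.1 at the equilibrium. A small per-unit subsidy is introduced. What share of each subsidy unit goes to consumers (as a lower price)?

Consumer share = 1/37

For a small subsidy around the equilibrium, the benefit split depends on the relative slopes, which at a point are proportional to the elasticities.
Buyer share = εs/(εs + |εd|) = 0.1/(0.1 + 3.6) = 1/37; seller share = |εd|/(εs + |εd|) = 36/37.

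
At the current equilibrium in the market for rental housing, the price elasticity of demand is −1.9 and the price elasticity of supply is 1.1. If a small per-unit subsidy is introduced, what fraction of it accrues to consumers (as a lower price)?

Consumer share = 11/30

For a small subsidy around the equilibrium, the benefit split depends on the relative slopes, which at a point are proportional to the elasticities.
Buyer share = εs/(εs + |εd|) = 1.1/(1.1 + 1.9) = 11/30; seller share = |εd|/(εs + |εd|) = 19/30.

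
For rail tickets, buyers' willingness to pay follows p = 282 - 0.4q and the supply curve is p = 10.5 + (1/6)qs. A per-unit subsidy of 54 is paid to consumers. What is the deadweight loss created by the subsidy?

Pre-subsidy: 282 - 0.4q = 10.5 + (1/6)q gives q* = 8145/17 and p* = 1536/17.
With the rebate, buyers effectively pay pb = ps − 54, where ps is the price sellers receive.
On the curves, pb = 282 - 0.4q and ps = 10.5 + (1/6)q; the wedge ps − pb = 54 gives 10.5 + (1/6)q − (282 - 0.4q) = 54, so q' = 9765/17.
Then pb = 282 − 0.4·(9765/17) = 888/17 and ps = 10.5 + (1/6)·(9765/17) = 1806/17.
The subsidy expands output by 9765/17 − 8145/17 = 1620/17 past the efficient level; on those units the gap between marginal cost and willingness to pay runs from 0 up to 54.
DWL = ½ × 54 × 1620/17 = 43740/17.

Deadweight loss = 43740/17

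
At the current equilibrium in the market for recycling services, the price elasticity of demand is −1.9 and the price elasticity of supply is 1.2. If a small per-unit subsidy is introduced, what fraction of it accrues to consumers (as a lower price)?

For a small subsidy around the equilibrium, the benefit split depends on the relative slopes, which at a point are proportional to the elasticities.
Buyer share = εs/(εs + |εd|) = 1.2/(1.2 + 1.9) = 12/31; seller share = |εd|/(εs + |εd|) = 19/31.

Consumer share = 12/31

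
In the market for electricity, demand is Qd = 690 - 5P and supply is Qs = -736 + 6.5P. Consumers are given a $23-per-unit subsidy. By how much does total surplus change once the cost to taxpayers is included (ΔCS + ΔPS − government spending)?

Pre-subsidy: 690 - 5P = -736 + 6.5P gives P* = 124, Q* = 70.
With the rebate, buyers effectively pay Pb = Ps − 23, where Ps is the price sellers receive.
Demand in terms of Ps becomes Qd = 690 − 5(Ps − 23) = 805 - 5Ps. Setting this equal to supply: 805 - 5Ps = -736 + 6.5Ps, so Ps = 134.
Buyers pay Pb = 134 − 23 = 111; Q' = -736 + 6.5·134 = 135.
ΔCS = ½(70 + 135)(124 − 111) = 1332.5; ΔPS = ½(70 + 135)(134 − 124) = 1025.
Government spending = 23 × 135 = 3105.
Net change = 1332.5 + 1025 − 3105 = -747.5. The loss equals the DWL triangle ½·23·65.

Net change in total surplus = -$747.5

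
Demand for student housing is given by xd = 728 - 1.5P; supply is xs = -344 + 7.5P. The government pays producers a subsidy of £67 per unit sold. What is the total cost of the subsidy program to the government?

Government cost = 508999/12

Pre-subsidy: 728 - 1.5P = -344 + 7.5P gives P* = 1072/9, x* = 1648/3.
With the subsidy, sellers receive Ps = Pb + 67 for each unit, where Pb is the price buyers pay.
Supply in terms of Pb becomes xs = -344 + 7.5(Pb + 67) = 158.5 + 7.5Pb. Setting this equal to demand: 728 - 1.5Pb = 158.5 + 7.5Pb, so Pb = 1139/18.
Sellers receive Ps = 1139/18 + 67 = 2345/18; x' = 728 − 1.5·(1139/18) = 7597/12.
Government outlay = subsidy × quantity = 67 × 7597/12 = 508999/12.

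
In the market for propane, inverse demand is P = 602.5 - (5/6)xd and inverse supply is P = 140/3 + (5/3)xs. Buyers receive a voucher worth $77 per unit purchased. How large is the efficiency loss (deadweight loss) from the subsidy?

Pre-subsidy: 602.5 - (5/6)x = 140/3 + (5/3)x gives x* = 667/3 and P* = 3755/9.
With the rebate, buyers effectively pay Pb = Ps − 77, where Ps is the price sellers receive.
On the curves, Pb = 602.5 - (5/6)x and Ps = 140/3 + (5/3)x; the wedge Ps − Pb = 77 gives 140/3 + (5/3)x − (602.5 - (5/6)x) = 77, so x' = 3797/15.
Then Pb = 602.5 − (5/6)·(3797/15) = 3524/9 and Ps = 140/3 + (5/3)·(3797/15) = 4217/9.
The subsidy expands output by 3797/15 − 667/3 = 30.8 past the efficient level; on those units the gap between marginal cost and willingness to pay runs from 0 up to 77.
DWL = ½ × 77 × 30.8 = 1185.8.

Deadweight loss = $1185.8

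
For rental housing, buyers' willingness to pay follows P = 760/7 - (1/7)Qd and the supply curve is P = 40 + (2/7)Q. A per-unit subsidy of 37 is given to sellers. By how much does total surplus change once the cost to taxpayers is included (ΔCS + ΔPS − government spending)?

Net change in total surplus = -9583/6

Pre-subsidy: 760/7 - (1/7)Q = 40 + (2/7)Q gives Q* = 160 and P* = 600/7.
With the subsidy, sellers receive Ps = Pb + 37 for each unit, where Pb is the price buyers pay.
On the curves, Pb = 760/7 - (1/7)Q and Ps = 40 + (2/7)Q; the wedge Ps − Pb = 37 gives 40 + (2/7)Q − (760/7 - (1/7)Q) = 37, so Q' = 739/3.
Then Pb = 760/7 − (1/7)·(739/3) = 1541/21 and Ps = 40 + (2/7)·(739/3) = 2318/21.
ΔCS = ½(160 + 739/3)(600/7 − 1541/21) = 45103/18; ΔPS = ½(160 + 739/3)(2318/21 − 600/7) = 45103/9.
Government spending = 37 × 739/3 = 27343/3.
Net change = 45103/18 + 45103/9 − 27343/3 = -9583/6. The loss equals the DWL triangle ½·37·259/3.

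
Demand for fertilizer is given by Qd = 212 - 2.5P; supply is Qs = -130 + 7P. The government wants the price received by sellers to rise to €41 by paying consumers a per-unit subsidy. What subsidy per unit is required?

Required subsidy s = €19 per unit

At a seller price of 41, quantity supplied is -130 + 7·41 = 157.
Buyers absorb 157 only when they pay Pb with 212 − 2.5·Pb = 157, i.e. Pb = 22.
s = Ps − Pb = 41 − 22 = 19.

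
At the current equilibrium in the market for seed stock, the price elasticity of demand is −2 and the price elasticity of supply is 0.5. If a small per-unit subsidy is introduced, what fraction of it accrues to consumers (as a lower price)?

Consumer share = 0.2

For a small subsidy around the equilibrium, the benefit split depends on the relative slopes, which at a point are proportional to the elasticities.
Buyer share = εs/(εs + |εd|) = 0.5/(0.5 + 2) = 0.2; seller share = |εd|/(εs + |εd|) = 0.8.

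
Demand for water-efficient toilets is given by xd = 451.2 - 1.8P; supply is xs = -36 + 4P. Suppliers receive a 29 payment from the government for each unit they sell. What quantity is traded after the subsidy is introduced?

x' = 336

Pre-subsidy: 451.2 - 1.8P = -36 + 4P gives P* = 84, x* = 300.
With the subsidy, sellers receive Ps = Pb + 29 for each unit, where Pb is the price buyers pay.
Supply in terms of Pb becomes xs = -36 + 4(Pb + 29) = 80 + 4Pb. Setting this equal to demand: 451.2 - 1.8Pb = 80 + 4Pb, so Pb = 64.
Sellers receive Ps = 64 + 29 = 93; x' = 451.2 − 1.8·64 = 336.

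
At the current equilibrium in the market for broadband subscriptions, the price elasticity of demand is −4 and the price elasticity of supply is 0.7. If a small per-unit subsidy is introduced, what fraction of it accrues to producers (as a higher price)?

Producer share = 40/47

For a small subsidy around the equilibrium, the benefit split depends on the relative slopes, which at a point are proportional to the elasticities.
Buyer share = εs/(εs + |εd|) = 0.7/(0.7 + 4) = 7/47; seller share = |εd|/(εs + |εd|) = 40/47.
So producers capture 40/47 of the subsidy.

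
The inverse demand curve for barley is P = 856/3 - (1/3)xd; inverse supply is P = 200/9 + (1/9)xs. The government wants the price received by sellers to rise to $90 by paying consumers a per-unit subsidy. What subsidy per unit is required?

Required subsidy s = $8 per unit

At a seller price of 90, quantity supplied is -200 + 9·90 = 610.
Buyers absorb 610 only when they pay Pb = 856/3 − (1/3)·610 = 82.
s = Ps − Pb = 90 − 82 = 8.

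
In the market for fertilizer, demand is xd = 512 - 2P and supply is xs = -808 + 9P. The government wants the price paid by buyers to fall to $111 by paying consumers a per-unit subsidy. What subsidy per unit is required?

At a buyer price of 111, quantity demanded is 512 − 2·111 = 290.
Sellers supply 290 only when they receive Ps with -808 + 9·Ps = 290, i.e. Ps = 122.
s = Ps − Pb = 122 − 111 = 11.

Required subsidy s = $11 per unit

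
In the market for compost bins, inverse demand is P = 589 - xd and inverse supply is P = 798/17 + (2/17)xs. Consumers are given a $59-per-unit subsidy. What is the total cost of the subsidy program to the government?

Pre-subsidy: 589 - x = 798/17 + (2/17)x gives x* = 485 and P* = 104.
With the rebate, buyers effectively pay Pb = Ps − 59, where Ps is the price sellers receive.
On the curves, Pb = 589 - x and Ps = 798/17 + (2/17)x; the wedge Ps − Pb = 59 gives 798/17 + (2/17)x − (589 - x) = 59, so x' = 10218/19.
Then Pb = 589 − 1·(10218/19) = 973/19 and Ps = 798/17 + (2/17)·(10218/19) = 2094/19.
Government outlay = subsidy × quantity = 59 × 10218/19 = 602862/19.

Government cost = 602862/19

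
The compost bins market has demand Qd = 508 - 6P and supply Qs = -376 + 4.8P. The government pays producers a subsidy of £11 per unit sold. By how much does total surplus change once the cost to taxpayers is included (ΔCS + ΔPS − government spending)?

Net change in total surplus = -484/3

Pre-subsidy: 508 - 6P = -376 + 4.8P gives P* = 2210/27, Q* = 152/9.
With the subsidy, sellers receive Ps = Pb + 11 for each unit, where Pb is the price buyers pay.
Supply in terms of Pb becomes Qs = -376 + 4.8(Pb + 11) = -323.2 + 4.8Pb. Setting this equal to demand: 508 - 6Pb = -323.2 + 4.8Pb, so Pb = 2078/27.
Sellers receive Ps = 2078/27 + 11 = 2375/27; Q' = 508 − 6·(2078/27) = 416/9.
ΔCS = ½(152/9 + 416/9)(2210/27 − 2078/27) = 12496/81; ΔPS = ½(152/9 + 416/9)(2375/27 − 2210/27) = 15620/81.
Government spending = 11 × 416/9 = 4576/9.
Net change = 12496/81 + 15620/81 − 4576/9 = -484/3. The loss equals the DWL triangle ½·11·88/3.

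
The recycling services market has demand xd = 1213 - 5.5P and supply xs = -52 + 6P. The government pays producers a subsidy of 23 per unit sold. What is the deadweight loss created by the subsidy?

Deadweight loss = 759

Pre-subsidy: 1213 - 5.5P = -52 + 6P gives P* = 110, x* = 608.
With the subsidy, sellers receive Ps = Pb + 23 for each unit, where Pb is the price buyers pay.
Supply in terms of Pb becomes xs = -52 + 6(Pb + 23) = 86 + 6Pb. Setting this equal to demand: 1213 - 5.5Pb = 86 + 6Pb, so Pb = 98.
Sellers receive Ps = 98 + 23 = 121; x' = 1213 − 5.5·98 = 674.
The subsidy expands output by 674 − 608 = 66 past the efficient level; on those units the gap between marginal cost and willingness to pay runs from 0 up to 23.
DWL = ½ × 23 × 66 = 759.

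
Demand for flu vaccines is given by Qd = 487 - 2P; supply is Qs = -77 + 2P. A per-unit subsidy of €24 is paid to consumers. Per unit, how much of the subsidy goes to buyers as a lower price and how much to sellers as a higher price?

Buyers gain €12 per unit; sellers gain €12 per unit

Pre-subsidy: 487 - 2P = -77 + 2P gives P* = 141, Q* = 205.
With the rebate, buyers effectively pay Pb = Ps − 24, where Ps is the price sellers receive.
Demand in terms of Ps becomes Qd = 487 − 2(Ps − 24) = 535 - 2Ps. Setting this equal to supply: 535 - 2Ps = -77 + 2Ps, so Ps = 153.
Buyers pay Pb = 153 − 24 = 129; Q' = -77 + 2·153 = 229.
Buyers' price falls by P* − Pb = 141 − 129 = 12; sellers' price rises by Ps − P* = 153 − 141 = 12.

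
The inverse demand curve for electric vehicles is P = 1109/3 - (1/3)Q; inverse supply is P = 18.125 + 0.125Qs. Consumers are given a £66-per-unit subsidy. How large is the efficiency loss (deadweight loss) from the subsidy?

Deadweight loss = £4752

Pre-subsidy: 1109/3 - (1/3)Q = 18.125 + 0.125Q gives Q* = 767 and P* = 114.
With the rebate, buyers effectively pay Pb = Ps − 66, where Ps is the price sellers receive.
On the curves, Pb = 1109/3 - (1/3)Q and Ps = 18.125 + 0.125Q; the wedge Ps − Pb = 66 gives 18.125 + 0.125Q − (1109/3 - (1/3)Q) = 66, so Q' = 911.
Then Pb = 1109/3 − (1/3)·911 = 66 and Ps = 18.125 + 0.125·911 = 132.
The subsidy expands output by 911 − 767 = 144 past the efficient level; on those units the gap between marginal cost and willingness to pay runs from 0 up to 66.
DWL = ½ × 66 × 144 = 4752.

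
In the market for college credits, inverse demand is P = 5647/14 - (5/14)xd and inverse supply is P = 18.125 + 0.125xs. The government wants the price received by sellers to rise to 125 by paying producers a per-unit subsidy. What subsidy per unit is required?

At a seller price of 125, quantity supplied is -145 + 8·125 = 855.
Buyers absorb 855 only when they pay Pb = 5647/14 − (5/14)·855 = 98.
s = Ps − Pb = 125 − 98 = 27.

Required subsidy s = 27 per unit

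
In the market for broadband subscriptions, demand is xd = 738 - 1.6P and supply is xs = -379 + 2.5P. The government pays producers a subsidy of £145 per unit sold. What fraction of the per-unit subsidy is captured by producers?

Producer share = 16/41

Pre-subsidy: 738 - 1.6P = -379 + 2.5P gives P* = 11170/41, x* = 12386/41.
With the subsidy, sellers receive Ps = Pb + 145 for each unit, where Pb is the price buyers pay.
Supply in terms of Pb becomes xs = -379 + 2.5(Pb + 145) = -16.5 + 2.5Pb. Setting this equal to demand: 738 - 1.6Pb = -16.5 + 2.5Pb, so Pb = 7545/41.
Sellers receive Ps = 7545/41 + 145 = 13490/41; x' = 738 − 1.6·(7545/41) = 18186/41.
Buyers' price falls by P* − Pb = 11170/41 − 7545/41 = 3625/41; sellers' price rises by Ps − P* = 13490/41 − 11170/41 = 2320/41.
So producers capture (2320/41)/145 = 16/41 of each unit of subsidy.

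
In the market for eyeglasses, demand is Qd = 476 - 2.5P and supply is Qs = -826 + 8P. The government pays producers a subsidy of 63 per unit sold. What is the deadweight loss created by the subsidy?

Pre-subsidy: 476 - 2.5P = -826 + 8P gives P* = 124, Q* = 166.
With the subsidy, sellers receive Ps = Pb + 63 for each unit, where Pb is the price buyers pay.
Supply in terms of Pb becomes Qs = -826 + 8(Pb + 63) = -322 + 8Pb. Setting this equal to demand: 476 - 2.5Pb = -322 + 8Pb, so Pb = 76.
Sellers receive Ps = 76 + 63 = 139; Q' = 476 − 2.5·76 = 286.
The subsidy expands output by 286 − 166 = 120 past the efficient level; on those units the gap between marginal cost and willingness to pay runs from 0 up to 63.
DWL = ½ × 63 × 120 = 3780.

Deadweight loss = 3780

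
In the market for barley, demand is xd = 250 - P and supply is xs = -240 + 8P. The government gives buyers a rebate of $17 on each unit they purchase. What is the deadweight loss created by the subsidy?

Deadweight loss = 1156/9

Pre-subsidy: 250 - P = -240 + 8P gives P* = 490/9, x* = 1760/9.
With the rebate, buyers effectively pay Pb = Ps − 17, where Ps is the price sellers receive.
Demand in terms of Ps becomes xd = 250 − 1(Ps − 17) = 267 - Ps. Setting this equal to supply: 267 - Ps = -240 + 8Ps, so Ps = 169/3.
Buyers pay Pb = 169/3 − 17 = 118/3; x' = -240 + 8·(169/3) = 632/3.
The subsidy expands output by 632/3 − 1760/9 = 136/9 past the efficient level; on those units the gap between marginal cost and willingness to pay runs from 0 up to 17.
DWL = ½ × 17 × 136/9 = 1156/9.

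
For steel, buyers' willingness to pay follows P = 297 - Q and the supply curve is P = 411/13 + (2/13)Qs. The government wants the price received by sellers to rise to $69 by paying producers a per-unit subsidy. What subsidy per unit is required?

At a seller price of 69, quantity supplied is -205.5 + 6.5·69 = 243.
Buyers absorb 243 only when they pay Pb = 297 − 1·243 = 54.
s = Ps − Pb = 69 − 54 = 15.

Required subsidy s = $15 per unit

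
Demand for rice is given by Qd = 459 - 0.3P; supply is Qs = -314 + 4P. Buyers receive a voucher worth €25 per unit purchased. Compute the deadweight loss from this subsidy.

Deadweight loss = 3750/43

Pre-subsidy: 459 - 0.3P = -314 + 4P gives P* = 7730/43, Q* = 17418/43.
With the rebate, buyers effectively pay Pb = Ps − 25, where Ps is the price sellers receive.
Demand in terms of Ps becomes Qd = 459 − 0.3(Ps − 25) = 466.5 - 0.3Ps. Setting this equal to supply: 466.5 - 0.3Ps = -314 + 4Ps, so Ps = 7805/43.
Buyers pay Pb = 7805/43 − 25 = 6730/43; Q' = -314 + 4·(7805/43) = 17718/43.
The subsidy expands output by 17718/43 − 17418/43 = 300/43 past the efficient level; on those units the gap between marginal cost and willingness to pay runs from 0 up to 25.
DWL = ½ × 25 × 300/43 = 3750/43.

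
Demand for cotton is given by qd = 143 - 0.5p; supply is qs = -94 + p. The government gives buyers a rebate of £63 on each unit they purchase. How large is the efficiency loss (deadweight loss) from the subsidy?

Pre-subsidy: 143 - 0.5p = -94 + p gives p* = 158, q* = 64.
With the rebate, buyers effectively pay pb = ps − 63, where ps is the price sellers receive.
Demand in terms of ps becomes qd = 143 − 0.5(ps − 63) = 174.5 - 0.5ps. Setting this equal to supply: 174.5 - 0.5ps = -94 + ps, so ps = 179.
Buyers pay pb = 179 − 63 = 116; q' = -94 + 1·179 = 85.
The subsidy expands output by 85 − 64 = 21 past the efficient level; on those units the gap between marginal cost and willingness to pay runs from 0 up to 63.
DWL = ½ × 63 × 21 = 661.5.

Deadweight loss = £661.5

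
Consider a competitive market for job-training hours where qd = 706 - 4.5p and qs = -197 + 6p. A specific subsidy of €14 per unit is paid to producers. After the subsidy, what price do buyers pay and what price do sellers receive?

Buyers pay €78; sellers receive €92

Pre-subsidy: 706 - 4.5p = -197 + 6p gives p* = 86, q* = 319.
With the subsidy, sellers receive ps = pb + 14 for each unit, where pb is the price buyers pay.
Supply in terms of pb becomes qs = -197 + 6(pb + 14) = -113 + 6pb. Setting this equal to demand: 706 - 4.5pb = -113 + 6pb, so pb = 78.
Sellers receive ps = 78 + 14 = 92; q' = 706 − 4.5·78 = 355.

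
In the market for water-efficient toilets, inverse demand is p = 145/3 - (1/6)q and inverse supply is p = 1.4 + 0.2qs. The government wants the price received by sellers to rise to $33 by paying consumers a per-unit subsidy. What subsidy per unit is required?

At a seller price of 33, quantity supplied is -7 + 5·33 = 158.
Buyers absorb 158 only when they pay pb = 145/3 − (1/6)·158 = 22.
s = ps − pb = 33 − 22 = 11.

Required subsidy s = $11 per unit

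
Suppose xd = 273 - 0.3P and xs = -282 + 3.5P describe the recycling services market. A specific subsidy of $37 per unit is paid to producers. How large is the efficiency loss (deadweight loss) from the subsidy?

Pre-subsidy: 273 - 0.3P = -282 + 3.5P gives P* = 2775/19, x* = 8709/38.
With the subsidy, sellers receive Ps = Pb + 37 for each unit, where Pb is the price buyers pay.
Supply in terms of Pb becomes xs = -282 + 3.5(Pb + 37) = -152.5 + 3.5Pb. Setting this equal to demand: 273 - 0.3Pb = -152.5 + 3.5Pb, so Pb = 4255/38.
Sellers receive Ps = 4255/38 + 37 = 5661/38; x' = 273 − 0.3·(4255/38) = 18195/76.
The subsidy expands output by 18195/76 − 8709/38 = 777/76 past the efficient level; on those units the gap between marginal cost and willingness to pay runs from 0 up to 37.
DWL = ½ × 37 × 777/76 = 28749/152.

Deadweight loss = 28749/152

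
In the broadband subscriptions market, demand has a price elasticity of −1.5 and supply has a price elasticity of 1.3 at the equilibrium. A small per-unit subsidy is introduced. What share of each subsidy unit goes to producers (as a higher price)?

For a small subsidy around the equilibrium, the benefit split depends on the relative slopes, which at a point are proportional to the elasticities.
Buyer share = εs/(εs + |εd|) = 1.3/(1.3 + 1.5) = 13/28; seller share = |εd|/(εs + |εd|) = 15/28.
So producers capture 15/28 of the subsidy.

Producer share = 15/28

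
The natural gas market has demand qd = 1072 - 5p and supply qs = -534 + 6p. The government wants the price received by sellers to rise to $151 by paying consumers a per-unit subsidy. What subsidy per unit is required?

Required subsidy s = $11 per unit

At a seller price of 151, quantity supplied is -534 + 6·151 = 372.
Buyers absorb 372 only when they pay pb with 1072 − 5·pb = 372, i.e. pb = 140.
s = ps − pb = 151 − 140 = 11.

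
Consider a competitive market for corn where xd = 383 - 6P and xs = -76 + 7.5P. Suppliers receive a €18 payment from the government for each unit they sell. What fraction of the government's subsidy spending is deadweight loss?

DWL / government spending = 30/239

Pre-subsidy: 383 - 6P = -76 + 7.5P gives P* = 34, x* = 179.
With the subsidy, sellers receive Ps = Pb + 18 for each unit, where Pb is the price buyers pay.
Supply in terms of Pb becomes xs = -76 + 7.5(Pb + 18) = 59 + 7.5Pb. Setting this equal to demand: 383 - 6Pb = 59 + 7.5Pb, so Pb = 24.
Sellers receive Ps = 24 + 18 = 42; x' = 383 − 6·24 = 239.
ΔCS = ½(179 + 239)(34 − 24) = 2090; ΔPS = ½(179 + 239)(42 − 34) = 1672.
Government spending = 18 × 239 = 4302.
DWL = ½ × 18 × (239 − 179) = 540; fraction = 540 / 4302 = 30/239.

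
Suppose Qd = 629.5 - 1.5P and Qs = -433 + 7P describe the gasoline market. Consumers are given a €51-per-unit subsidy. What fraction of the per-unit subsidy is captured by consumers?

Pre-subsidy: 629.5 - 1.5P = -433 + 7P gives P* = 125, Q* = 442.
With the rebate, buyers effectively pay Pb = Ps − 51, where Ps is the price sellers receive.
Demand in terms of Ps becomes Qd = 629.5 − 1.5(Ps − 51) = 706 - 1.5Ps. Setting this equal to supply: 706 - 1.5Ps = -433 + 7Ps, so Ps = 134.
Buyers pay Pb = 134 − 51 = 83; Q' = -433 + 7·134 = 505.
Buyers' price falls by P* − Pb = 125 − 83 = 42; sellers' price rises by Ps − P* = 134 − 125 = 9.
So consumers capture 42/51 = 14/17 of each unit of subsidy.

Consumer share = 14/17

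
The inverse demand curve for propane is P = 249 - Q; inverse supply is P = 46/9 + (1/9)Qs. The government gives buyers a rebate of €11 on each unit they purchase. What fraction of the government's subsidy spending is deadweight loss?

DWL / government spending = 99/4588

Pre-subsidy: 249 - Q = 46/9 + (1/9)Q gives Q* = 219.5 and P* = 29.5.
With the rebate, buyers effectively pay Pb = Ps − 11, where Ps is the price sellers receive.
On the curves, Pb = 249 - Q and Ps = 46/9 + (1/9)Q; the wedge Ps − Pb = 11 gives 46/9 + (1/9)Q − (249 - Q) = 11, so Q' = 229.4.
Then Pb = 249 − 1·229.4 = 19.6 and Ps = 46/9 + (1/9)·229.4 = 30.6.
ΔCS = ½(219.5 + 229.4)(29.5 − 19.6) = 2222.055; ΔPS = ½(219.5 + 229.4)(30.6 − 29.5) = 246.895.
Government spending = 11 × 229.4 = 2523.4.
DWL = ½ × 11 × (229.4 − 219.5) = 54.45; fraction = 54.45 / 2523.4 = 99/4588.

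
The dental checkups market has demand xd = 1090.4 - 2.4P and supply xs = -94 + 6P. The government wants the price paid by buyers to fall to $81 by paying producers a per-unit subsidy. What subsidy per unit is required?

Required subsidy s = $84 per unit

At a buyer price of 81, quantity demanded is 1090.4 − 2.4·81 = 896.
Sellers supply 896 only when they receive Ps with -94 + 6·Ps = 896, i.e. Ps = 165.
s = Ps − Pb = 165 − 81 = 84.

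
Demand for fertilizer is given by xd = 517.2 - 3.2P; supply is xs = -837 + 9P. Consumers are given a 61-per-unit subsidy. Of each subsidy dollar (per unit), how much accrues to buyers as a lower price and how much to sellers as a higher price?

Pre-subsidy: 517.2 - 3.2P = -837 + 9P gives P* = 111, x* = 162.
With the rebate, buyers effectively pay Pb = Ps − 61, where Ps is the price sellers receive.
Demand in terms of Ps becomes xd = 517.2 − 3.2(Ps − 61) = 712.4 - 3.2Ps. Setting this equal to supply: 712.4 - 3.2Ps = -837 + 9Ps, so Ps = 127.
Buyers pay Pb = 127 − 61 = 66; x' = -837 + 9·127 = 306.
Buyers' price falls by P* − Pb = 111 − 66 = 45; sellers' price rises by Ps − P* = 127 − 111 = 16.

Buyers gain 45 per unit; sellers gain 16 per unit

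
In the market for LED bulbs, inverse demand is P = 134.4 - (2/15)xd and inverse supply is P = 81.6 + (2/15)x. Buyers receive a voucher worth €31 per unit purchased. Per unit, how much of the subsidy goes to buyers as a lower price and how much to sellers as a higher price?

Buyers gain €15.5 per unit; sellers gain €15.5 per unit

Pre-subsidy: 134.4 - (2/15)x = 81.6 + (2/15)x gives x* = 198 and P* = 108.
With the rebate, buyers effectively pay Pb = Ps − 31, where Ps is the price sellers receive.
On the curves, Pb = 134.4 - (2/15)x and Ps = 81.6 + (2/15)x; the wedge Ps − Pb = 31 gives 81.6 + (2/15)x − (134.4 - (2/15)x) = 31, so x' = 314.25.
Then Pb = 134.4 − (2/15)·314.25 = 92.5 and Ps = 81.6 + (2/15)·314.25 = 123.5.
Buyers' price falls by P* − Pb = 108 − 92.5 = 15.5; sellers' price rises by Ps − P* = 123.5 − 108 = 15.5.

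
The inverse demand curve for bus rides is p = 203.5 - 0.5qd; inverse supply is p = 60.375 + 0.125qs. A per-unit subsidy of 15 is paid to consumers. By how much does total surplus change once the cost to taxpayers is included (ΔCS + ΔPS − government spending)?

Pre-subsidy: 203.5 - 0.5q = 60.375 + 0.125q gives q* = 229 and p* = 89.
With the rebate, buyers effectively pay pb = ps − 15, where ps is the price sellers receive.
On the curves, pb = 203.5 - 0.5q and ps = 60.375 + 0.125q; the wedge ps − pb = 15 gives 60.375 + 0.125q − (203.5 - 0.5q) = 15, so q' = 253.
Then pb = 203.5 − 0.5·253 = 77 and ps = 60.375 + 0.125·253 = 92.
ΔCS = ½(229 + 253)(89 − 77) = 2892; ΔPS = ½(229 + 253)(92 − 89) = 723.
Government spending = 15 × 253 = 3795.
Net change = 2892 + 723 − 3795 = -180. The loss equals the DWL triangle ½·15·24.

Net change in total surplus = -180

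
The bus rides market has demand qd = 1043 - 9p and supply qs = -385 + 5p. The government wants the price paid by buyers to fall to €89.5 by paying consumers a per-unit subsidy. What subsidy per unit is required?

At a buyer price of 89.5, quantity demanded is 1043 − 9·89.5 = 237.5.
Sellers supply 237.5 only when they receive ps with -385 + 5·ps = 237.5, i.e. ps = 124.5.
s = ps − pb = 124.5 − 89.5 = 35.

Required subsidy s = €35 per unit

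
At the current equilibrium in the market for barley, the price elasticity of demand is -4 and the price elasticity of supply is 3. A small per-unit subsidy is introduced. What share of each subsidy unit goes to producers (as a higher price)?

Producer share = 4/7

For a small subsidy around the equilibrium, the benefit split depends on the relative slopes, which at a point are proportional to the elasticities.
Buyer share = εs/(εs + |εd|) = 3/(3 + 4) = 3/7; seller share = |εd|/(εs + |εd|) = 4/7.
So producers capture 4/7 of the subsidy.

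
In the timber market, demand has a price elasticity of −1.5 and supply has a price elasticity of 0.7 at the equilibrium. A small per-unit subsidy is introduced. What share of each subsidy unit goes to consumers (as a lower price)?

Consumer share = 7/22

For a small subsidy around the equilibrium, the benefit split depends on the relative slopes, which at a point are proportional to the elasticities.
Buyer share = εs/(εs + |εd|) = 0.7/(0.7 + 1.5) = 7/22; seller share = |εd|/(εs + |εd|) = 15/22.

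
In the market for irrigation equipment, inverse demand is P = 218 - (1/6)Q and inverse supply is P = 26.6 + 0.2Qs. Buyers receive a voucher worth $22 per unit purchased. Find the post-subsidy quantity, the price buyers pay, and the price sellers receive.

Q' = 582; buyers pay $121; sellers receive $143

Pre-subsidy: 218 - (1/6)Q = 26.6 + 0.2Q gives Q* = 522 and P* = 131.
With the rebate, buyers effectively pay Pb = Ps − 22, where Ps is the price sellers receive.
On the curves, Pb = 218 - (1/6)Q and Ps = 26.6 + 0.2Q; the wedge Ps − Pb = 22 gives 26.6 + 0.2Q − (218 - (1/6)Q) = 22, so Q' = 582.
Then Pb = 218 − (1/6)·582 = 121 and Ps = 26.6 + 0.2·582 = 143.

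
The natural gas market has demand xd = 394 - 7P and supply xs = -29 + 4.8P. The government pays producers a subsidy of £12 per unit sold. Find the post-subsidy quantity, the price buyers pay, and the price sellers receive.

Pre-subsidy: 394 - 7P = -29 + 4.8P gives P* = 2115/59, x* = 8441/59.
With the subsidy, sellers receive Ps = Pb + 12 for each unit, where Pb is the price buyers pay.
Supply in terms of Pb becomes xs = -29 + 4.8(Pb + 12) = 28.6 + 4.8Pb. Setting this equal to demand: 394 - 7Pb = 28.6 + 4.8Pb, so Pb = 1827/59.
Sellers receive Ps = 1827/59 + 12 = 2535/59; x' = 394 − 7·(1827/59) = 10457/59.

x' = 10457/59; buyers pay 1827/59; sellers receive 2535/59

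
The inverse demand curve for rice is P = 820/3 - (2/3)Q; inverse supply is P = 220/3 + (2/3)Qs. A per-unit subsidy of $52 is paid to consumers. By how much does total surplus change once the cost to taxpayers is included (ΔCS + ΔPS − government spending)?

Pre-subsidy: 820/3 - (2/3)Q = 220/3 + (2/3)Q gives Q* = 150 and P* = 520/3.
With the rebate, buyers effectively pay Pb = Ps − 52, where Ps is the price sellers receive.
On the curves, Pb = 820/3 - (2/3)Q and Ps = 220/3 + (2/3)Q; the wedge Ps − Pb = 52 gives 220/3 + (2/3)Q − (820/3 - (2/3)Q) = 52, so Q' = 189.
Then Pb = 820/3 − (2/3)·189 = 442/3 and Ps = 220/3 + (2/3)·189 = 598/3.
ΔCS = ½(150 + 189)(520/3 − 442/3) = 4407; ΔPS = ½(150 + 189)(598/3 − 520/3) = 4407.
Government spending = 52 × 189 = 9828.
Net change = 4407 + 4407 − 9828 = -1014. The loss equals the DWL triangle ½·52·39.

Net change in total surplus = -$1014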